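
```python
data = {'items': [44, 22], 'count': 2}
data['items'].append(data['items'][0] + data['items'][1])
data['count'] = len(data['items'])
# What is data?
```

After line 1: data = {'items': [44, 22], 'count': 2}
After line 2 (append 44 + 22 = 66): data = {'items': [44, 22, 66], 'count': 2}
After line 3 (count = len(items) = 3): data = {'items': [44, 22, 66], 'count': 3}

{'items': [44, 22, 66], 'count': 3}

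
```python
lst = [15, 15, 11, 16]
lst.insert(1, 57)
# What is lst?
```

[15, 57, 15, 11, 16]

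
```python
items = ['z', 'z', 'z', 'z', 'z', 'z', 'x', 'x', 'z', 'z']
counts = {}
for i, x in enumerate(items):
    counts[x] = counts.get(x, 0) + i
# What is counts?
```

Initial: counts = {}, items = ['z', 'z', 'z', 'z', 'z', 'z', 'x', 'x', 'z', 'z']
i=0, x='z': counts = {'z': 0}
i=1, x='z': counts = {'z': 1}
i=2, x='z': counts = {'z': 3}
i=3, x='z': counts = {'z': 6}
i=4, x='z': counts = {'z': 10}
i=5, x='z': counts = {'z': 15}
i=6, x='x': counts = {'z': 15, 'x': 6}
i=7, x='x': counts = {'z': 15, 'x': 13}
i=8, x='z': counts = {'z': 23, 'x': 13}
i=9, x='z': counts = {'z': 32, 'x': 13}

{'z': 32, 'x': 13}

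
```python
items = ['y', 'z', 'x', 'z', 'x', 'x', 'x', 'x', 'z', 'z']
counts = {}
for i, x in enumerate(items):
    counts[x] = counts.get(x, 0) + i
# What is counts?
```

Initial: counts = {}, items = ['y', 'z', 'x', 'z', 'x', 'x', 'x', 'x', 'z', 'z']
i=0, x='y': counts = {'y': 0}
i=1, x='z': counts = {'y': 0, 'z': 1}
i=2, x='x': counts = {'y': 0, 'z': 1, 'x': 2}
i=3, x='z': counts = {'y': 0, 'z': 4, 'x': 2}
i=4, x='x': counts = {'y': 0, 'z': 4, 'x': 6}
i=5, x='x': counts = {'y': 0, 'z': 4, 'x': 11}
i=6, x='x': counts = {'y': 0, 'z': 4, 'x': 17}
i=7, x='x': counts = {'y': 0, 'z': 4, 'x': 24}
i=8, x='z': counts = {'y': 0, 'z': 12, 'x': 24}
i=9, x='z': counts = {'y': 0, 'z': 21, 'x': 24}

{'y': 0, 'z': 21, 'x': 24}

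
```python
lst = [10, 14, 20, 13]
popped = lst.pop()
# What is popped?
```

13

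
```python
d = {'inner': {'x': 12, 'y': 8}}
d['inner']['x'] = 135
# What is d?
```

After line 1: d = {'inner': {'x': 12, 'y': 8}}
After line 2 (inner x overwritten): d = {'inner': {'x': 135, 'y': 8}}

{'inner': {'x': 135, 'y': 8}}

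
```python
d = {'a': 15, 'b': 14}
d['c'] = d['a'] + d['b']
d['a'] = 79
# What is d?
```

After line 1: d = {'a': 15, 'b': 14}
After line 2 (d['c'] = 15 + 14): d = {'a': 15, 'b': 14, 'c': 29}
After line 3: d = {'a': 79, 'b': 14, 'c': 29}

{'a': 79, 'b': 14, 'c': 29}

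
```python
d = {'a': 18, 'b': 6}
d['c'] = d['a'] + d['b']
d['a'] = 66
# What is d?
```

After line 1: d = {'a': 18, 'b': 6}
After line 2 (d['c'] = 18 + 6): d = {'a': 18, 'b': 6, 'c': 24}
After line 3: d = {'a': 66, 'b': 6, 'c': 24}

{'a': 66, 'b': 6, 'c': 24}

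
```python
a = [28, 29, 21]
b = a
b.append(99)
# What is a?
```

After line 1: a = [28, 29, 21]
After line 2 (b = a is an alias, same object): a = [28, 29, 21], b = [28, 29, 21]
After line 3 (b.append mutates the shared list): a = [28, 29, 21, 99], b = [28, 29, 21, 99]

[28, 29, 21, 99]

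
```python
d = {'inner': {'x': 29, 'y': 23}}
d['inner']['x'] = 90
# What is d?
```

After line 1: d = {'inner': {'x': 29, 'y': 23}}
After line 2 (inner x overwritten): d = {'inner': {'x': 90, 'y': 23}}

{'inner': {'x': 90, 'y': 23}}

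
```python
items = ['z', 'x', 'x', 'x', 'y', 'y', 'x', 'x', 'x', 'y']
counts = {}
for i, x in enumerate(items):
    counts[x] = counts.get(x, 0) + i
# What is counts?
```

Initial: counts = {}, items = ['z', 'x', 'x', 'x', 'y', 'y', 'x', 'x', 'x', 'y']
i=0, x='z': counts = {'z': 0}
i=1, x='x': counts = {'z': 0, 'x': 1}
i=2, x='x': counts = {'z': 0, 'x': 3}
i=3, x='x': counts = {'z': 0, 'x': 6}
i=4, x='y': counts = {'z': 0, 'x': 6, 'y': 4}
i=5, x='y': counts = {'z': 0, 'x': 6, 'y': 9}
i=6, x='x': counts = {'z': 0, 'x': 12, 'y': 9}
i=7, x='x': counts = {'z': 0, 'x': 19, 'y': 9}
i=8, x='x': counts = {'z': 0, 'x': 27, 'y': 9}
i=9, x='y': counts = {'z': 0, 'x': 27, 'y': 18}

{'z': 0, 'x': 27, 'y': 18}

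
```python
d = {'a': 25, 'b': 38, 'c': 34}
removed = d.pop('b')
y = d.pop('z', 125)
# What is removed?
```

After line 1: d = {'a': 25, 'b': 38, 'c': 34}
After line 2 (pop 'b' returns 38): d = {'a': 25, 'c': 34}, removed = 38
After line 3 (pop 'z' missing, returns default 125): d = {'a': 25, 'c': 34}, y = 125

38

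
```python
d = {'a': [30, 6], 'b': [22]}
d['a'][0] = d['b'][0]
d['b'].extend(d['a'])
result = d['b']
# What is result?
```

After line 1: d = {'a': [30, 6], 'b': [22]}
After line 2 (a[0] = b[0] = 22): d = {'a': [22, 6], 'b': [22]}
After line 3 (b.extend(a) appends [22, 6]): d = {'a': [22, 6], 'b': [22, 22, 6]}
After line 4: result = d['b'] = [22, 22, 6]

[22, 22, 6]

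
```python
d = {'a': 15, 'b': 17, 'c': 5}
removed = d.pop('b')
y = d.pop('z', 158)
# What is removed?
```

After line 1: d = {'a': 15, 'b': 17, 'c': 5}
After line 2 (pop 'b' returns 17): d = {'a': 15, 'c': 5}, removed = 17
After line 3 (pop 'z' missing, returns default 158): d = {'a': 15, 'c': 5}, y = 158

17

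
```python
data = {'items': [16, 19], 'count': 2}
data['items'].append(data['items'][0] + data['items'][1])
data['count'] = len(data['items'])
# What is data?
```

After line 1: data = {'items': [16, 19], 'count': 2}
After line 2 (append 16 + 19 = 35): data = {'items': [16, 19, 35], 'count': 2}
After line 3 (count = len(items) = 3): data = {'items': [16, 19, 35], 'count': 3}

{'items': [16, 19, 35], 'count': 3}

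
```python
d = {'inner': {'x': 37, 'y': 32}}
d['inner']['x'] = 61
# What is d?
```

After line 1: d = {'inner': {'x': 37, 'y': 32}}
After line 2 (inner x overwritten): d = {'inner': {'x': 61, 'y': 32}}

{'inner': {'x': 61, 'y': 32}}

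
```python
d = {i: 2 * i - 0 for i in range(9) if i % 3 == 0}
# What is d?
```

{0: 0, 3: 6, 6: 12}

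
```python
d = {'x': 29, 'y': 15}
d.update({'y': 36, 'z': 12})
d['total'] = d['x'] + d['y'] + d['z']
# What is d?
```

After line 1: d = {'x': 29, 'y': 15}
After line 2 (y overwritten, z added): d = {'x': 29, 'y': 36, 'z': 12}
After line 3 (total = 29 + 36 + 12 = 77): d = {'x': 29, 'y': 36, 'z': 12, 'total': 77}

{'x': 29, 'y': 36, 'z': 12, 'total': 77}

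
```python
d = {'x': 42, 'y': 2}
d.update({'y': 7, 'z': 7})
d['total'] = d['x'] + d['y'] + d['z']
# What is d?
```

After line 1: d = {'x': 42, 'y': 2}
After line 2 (y overwritten, z added): d = {'x': 42, 'y': 7, 'z': 7}
After line 3 (total = 42 + 7 + 7 = 56): d = {'x': 42, 'y': 7, 'z': 7, 'total': 56}

{'x': 42, 'y': 7, 'z': 7, 'total': 56}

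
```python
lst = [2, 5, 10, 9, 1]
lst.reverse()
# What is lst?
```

[1, 9, 10, 5, 2]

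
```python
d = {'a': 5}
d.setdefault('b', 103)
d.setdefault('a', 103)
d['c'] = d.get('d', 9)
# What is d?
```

After line 1: d = {'a': 5}
After line 2 (setdefault adds 'b'=103): d = {'a': 5, 'b': 103}
After line 3 (setdefault 'a' no-op, already exists): d = {'a': 5, 'b': 103}
After line 4 (get('d', 9) returns default since 'd' not in d): d = {'a': 5, 'b': 103, 'c': 9}

{'a': 5, 'b': 103, 'c': 9}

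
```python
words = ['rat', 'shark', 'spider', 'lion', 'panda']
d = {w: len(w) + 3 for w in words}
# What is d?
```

{'rat': 6, 'shark': 8, 'spider': 9, 'lion': 7, 'panda': 8}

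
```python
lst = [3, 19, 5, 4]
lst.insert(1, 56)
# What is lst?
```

[3, 56, 19, 5, 4]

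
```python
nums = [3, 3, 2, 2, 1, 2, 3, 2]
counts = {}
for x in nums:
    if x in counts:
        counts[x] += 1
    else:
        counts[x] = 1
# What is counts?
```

Initial: counts = {}, nums = [3, 3, 2, 2, 1, 2, 3, 2]
See 3: counts = {3: 1}
See 3: counts = {3: 2}
See 2: counts = {3: 2, 2: 1}
See 2: counts = {3: 2, 2: 2}
See 1: counts = {3: 2, 2: 2, 1: 1}
See 2: counts = {3: 2, 2: 3, 1: 1}
See 3: counts = {3: 3, 2: 3, 1: 1}
See 2: counts = {3: 3, 2: 4, 1: 1}

{3: 3, 2: 4, 1: 1}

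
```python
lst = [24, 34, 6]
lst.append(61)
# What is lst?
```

[24, 34, 6, 61]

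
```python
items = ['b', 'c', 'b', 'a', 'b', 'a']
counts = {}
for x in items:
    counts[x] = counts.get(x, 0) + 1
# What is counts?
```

Initial: counts = {}, items = ['b', 'c', 'b', 'a', 'b', 'a']
See 'b': counts = {'b': 1}
See 'c': counts = {'b': 1, 'c': 1}
See 'b': counts = {'b': 2, 'c': 1}
See 'a': counts = {'b': 2, 'c': 1, 'a': 1}
See 'b': counts = {'b': 3, 'c': 1, 'a': 1}
See 'a': counts = {'b': 3, 'c': 1, 'a': 2}

{'b': 3, 'c': 1, 'a': 2}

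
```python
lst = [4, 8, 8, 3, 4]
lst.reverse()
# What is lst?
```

[4, 3, 8, 8, 4]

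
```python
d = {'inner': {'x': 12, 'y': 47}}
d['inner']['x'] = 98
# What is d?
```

After line 1: d = {'inner': {'x': 12, 'y': 47}}
After line 2 (inner x overwritten): d = {'inner': {'x': 98, 'y': 47}}

{'inner': {'x': 98, 'y': 47}}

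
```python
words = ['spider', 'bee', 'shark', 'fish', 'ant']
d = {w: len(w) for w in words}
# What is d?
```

{'spider': 6, 'bee': 3, 'shark': 5, 'fish': 4, 'ant': 3}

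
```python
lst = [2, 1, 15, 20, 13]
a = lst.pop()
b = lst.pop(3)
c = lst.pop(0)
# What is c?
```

After line 1: lst = [2, 1, 15, 20, 13]
After line 2 (pop() -> a = 13): lst = [2, 1, 15, 20]
After line 3 (pop(3) -> b = 20): lst = [2, 1, 15]
After line 4 (pop(0) -> c = 2): lst = [1, 15]

2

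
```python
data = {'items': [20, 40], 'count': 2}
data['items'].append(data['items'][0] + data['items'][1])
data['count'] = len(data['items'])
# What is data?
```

After line 1: data = {'items': [20, 40], 'count': 2}
After line 2 (append 20 + 40 = 60): data = {'items': [20, 40, 60], 'count': 2}
After line 3 (count = len(items) = 3): data = {'items': [20, 40, 60], 'count': 3}

{'items': [20, 40, 60], 'count': 3}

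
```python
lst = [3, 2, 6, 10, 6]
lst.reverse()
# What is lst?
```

[6, 10, 6, 2, 3]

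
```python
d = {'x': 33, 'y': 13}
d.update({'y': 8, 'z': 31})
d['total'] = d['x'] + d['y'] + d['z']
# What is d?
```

After line 1: d = {'x': 33, 'y': 13}
After line 2 (y overwritten, z added): d = {'x': 33, 'y': 8, 'z': 31}
After line 3 (total = 33 + 8 + 31 = 72): d = {'x': 33, 'y': 8, 'z': 31, 'total': 72}

{'x': 33, 'y': 8, 'z': 31, 'total': 72}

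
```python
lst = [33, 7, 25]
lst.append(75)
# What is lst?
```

[33, 7, 25, 75]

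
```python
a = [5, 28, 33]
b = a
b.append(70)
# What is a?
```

After line 1: a = [5, 28, 33]
After line 2 (b = a is an alias, same object): a = [5, 28, 33], b = [5, 28, 33]
After line 3 (b.append mutates the shared list): a = [5, 28, 33, 70], b = [5, 28, 33, 70]

[5, 28, 33, 70]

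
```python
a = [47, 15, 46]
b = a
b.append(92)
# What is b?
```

After line 1: a = [47, 15, 46]
After line 2 (b = a is an alias, same object): a = [47, 15, 46], b = [47, 15, 46]
After line 3 (b.append mutates the shared list): a = [47, 15, 46, 92], b = [47, 15, 46, 92]

[47, 15, 46, 92]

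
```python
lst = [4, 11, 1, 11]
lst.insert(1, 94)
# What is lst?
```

[4, 94, 11, 1, 11]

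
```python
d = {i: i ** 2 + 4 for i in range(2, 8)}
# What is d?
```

{2: 8, 3: 13, 4: 20, 5: 29, 6: 40, 7: 53}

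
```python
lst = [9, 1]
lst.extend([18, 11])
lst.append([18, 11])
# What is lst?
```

After line 1: lst = [9, 1]
After line 2 (extend unpacks [18, 11]): lst = [9, 1, 18, 11]
After line 3 (append adds [18, 11] as single element): lst = [9, 1, 18, 11, [18, 11]]

[9, 1, 18, 11, [18, 11]]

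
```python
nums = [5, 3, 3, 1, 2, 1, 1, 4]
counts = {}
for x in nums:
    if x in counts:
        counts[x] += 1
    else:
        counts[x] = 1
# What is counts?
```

Initial: counts = {}, nums = [5, 3, 3, 1, 2, 1, 1, 4]
See 5: counts = {5: 1}
See 3: counts = {5: 1, 3: 1}
See 3: counts = {5: 1, 3: 2}
See 1: counts = {5: 1, 3: 2, 1: 1}
See 2: counts = {5: 1, 3: 2, 1: 1, 2: 1}
See 1: counts = {5: 1, 3: 2, 1: 2, 2: 1}
See 1: counts = {5: 1, 3: 2, 1: 3, 2: 1}
See 4: counts = {5: 1, 3: 2, 1: 3, 2: 1, 4: 1}

{5: 1, 3: 2, 1: 3, 2: 1, 4: 1}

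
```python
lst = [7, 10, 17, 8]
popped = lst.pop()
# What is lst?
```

[7, 10, 17]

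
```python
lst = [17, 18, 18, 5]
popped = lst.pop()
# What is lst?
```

[17, 18, 18]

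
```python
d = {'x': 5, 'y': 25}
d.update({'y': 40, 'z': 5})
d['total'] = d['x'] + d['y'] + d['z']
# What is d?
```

After line 1: d = {'x': 5, 'y': 25}
After line 2 (y overwritten, z added): d = {'x': 5, 'y': 40, 'z': 5}
After line 3 (total = 5 + 40 + 5 = 50): d = {'x': 5, 'y': 40, 'z': 5, 'total': 50}

{'x': 5, 'y': 40, 'z': 5, 'total': 50}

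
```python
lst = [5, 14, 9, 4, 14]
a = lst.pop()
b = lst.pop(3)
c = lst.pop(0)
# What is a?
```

After line 1: lst = [5, 14, 9, 4, 14]
After line 2 (pop() -> a = 14): lst = [5, 14, 9, 4]
After line 3 (pop(3) -> b = 4): lst = [5, 14, 9]
After line 4 (pop(0) -> c = 5): lst = [14, 9]

14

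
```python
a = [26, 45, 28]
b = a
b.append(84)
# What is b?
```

After line 1: a = [26, 45, 28]
After line 2 (b = a is an alias, same object): a = [26, 45, 28], b = [26, 45, 28]
After line 3 (b.append mutates the shared list): a = [26, 45, 28, 84], b = [26, 45, 28, 84]

[26, 45, 28, 84]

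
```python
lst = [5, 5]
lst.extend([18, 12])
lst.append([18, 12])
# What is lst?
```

After line 1: lst = [5, 5]
After line 2 (extend unpacks [18, 12]): lst = [5, 5, 18, 12]
After line 3 (append adds [18, 12] as single element): lst = [5, 5, 18, 12, [18, 12]]

[5, 5, 18, 12, [18, 12]]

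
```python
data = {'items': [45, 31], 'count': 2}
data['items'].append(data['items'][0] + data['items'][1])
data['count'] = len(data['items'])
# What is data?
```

After line 1: data = {'items': [45, 31], 'count': 2}
After line 2 (append 45 + 31 = 76): data = {'items': [45, 31, 76], 'count': 2}
After line 3 (count = len(items) = 3): data = {'items': [45, 31, 76], 'count': 3}

{'items': [45, 31, 76], 'count': 3}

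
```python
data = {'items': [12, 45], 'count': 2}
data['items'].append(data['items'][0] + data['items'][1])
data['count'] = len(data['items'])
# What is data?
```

After line 1: data = {'items': [12, 45], 'count': 2}
After line 2 (append 12 + 45 = 57): data = {'items': [12, 45, 57], 'count': 2}
After line 3 (count = len(items) = 3): data = {'items': [12, 45, 57], 'count': 3}

{'items': [12, 45, 57], 'count': 3}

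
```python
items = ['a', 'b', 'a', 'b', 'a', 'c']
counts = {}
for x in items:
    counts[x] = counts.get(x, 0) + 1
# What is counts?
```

Initial: counts = {}, items = ['a', 'b', 'a', 'b', 'a', 'c']
See 'a': counts = {'a': 1}
See 'b': counts = {'a': 1, 'b': 1}
See 'a': counts = {'a': 2, 'b': 1}
See 'b': counts = {'a': 2, 'b': 2}
See 'a': counts = {'a': 3, 'b': 2}
See 'c': counts = {'a': 3, 'b': 2, 'c': 1}

{'a': 3, 'b': 2, 'c': 1}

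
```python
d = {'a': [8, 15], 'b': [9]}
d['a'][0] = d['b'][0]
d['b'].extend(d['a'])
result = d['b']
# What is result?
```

After line 1: d = {'a': [8, 15], 'b': [9]}
After line 2 (a[0] = b[0] = 9): d = {'a': [9, 15], 'b': [9]}
After line 3 (b.extend(a) appends [9, 15]): d = {'a': [9, 15], 'b': [9, 9, 15]}
After line 4: result = d['b'] = [9, 9, 15]

[9, 9, 15]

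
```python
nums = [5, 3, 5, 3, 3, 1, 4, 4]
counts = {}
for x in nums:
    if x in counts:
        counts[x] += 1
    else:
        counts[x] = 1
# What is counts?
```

Initial: counts = {}, nums = [5, 3, 5, 3, 3, 1, 4, 4]
See 5: counts = {5: 1}
See 3: counts = {5: 1, 3: 1}
See 5: counts = {5: 2, 3: 1}
See 3: counts = {5: 2, 3: 2}
See 3: counts = {5: 2, 3: 3}
See 1: counts = {5: 2, 3: 3, 1: 1}
See 4: counts = {5: 2, 3: 3, 1: 1, 4: 1}
See 4: counts = {5: 2, 3: 3, 1: 1, 4: 2}

{5: 2, 3: 3, 1: 1, 4: 2}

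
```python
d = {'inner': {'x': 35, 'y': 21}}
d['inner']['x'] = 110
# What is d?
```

After line 1: d = {'inner': {'x': 35, 'y': 21}}
After line 2 (inner x overwritten): d = {'inner': {'x': 110, 'y': 21}}

{'inner': {'x': 110, 'y': 21}}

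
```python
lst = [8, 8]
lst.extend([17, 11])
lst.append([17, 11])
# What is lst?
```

After line 1: lst = [8, 8]
After line 2 (extend unpacks [17, 11]): lst = [8, 8, 17, 11]
After line 3 (append adds [17, 11] as single element): lst = [8, 8, 17, 11, [17, 11]]

[8, 8, 17, 11, [17, 11]]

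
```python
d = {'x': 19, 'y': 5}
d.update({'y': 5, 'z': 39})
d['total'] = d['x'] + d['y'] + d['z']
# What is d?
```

After line 1: d = {'x': 19, 'y': 5}
After line 2 (y overwritten, z added): d = {'x': 19, 'y': 5, 'z': 39}
After line 3 (total = 19 + 5 + 39 = 63): d = {'x': 19, 'y': 5, 'z': 39, 'total': 63}

{'x': 19, 'y': 5, 'z': 39, 'total': 63}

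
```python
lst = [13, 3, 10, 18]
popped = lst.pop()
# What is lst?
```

[13, 3, 10]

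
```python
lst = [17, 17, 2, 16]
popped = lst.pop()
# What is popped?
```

16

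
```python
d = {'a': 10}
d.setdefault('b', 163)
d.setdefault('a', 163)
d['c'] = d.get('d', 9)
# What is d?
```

After line 1: d = {'a': 10}
After line 2 (setdefault adds 'b'=163): d = {'a': 10, 'b': 163}
After line 3 (setdefault 'a' no-op, already exists): d = {'a': 10, 'b': 163}
After line 4 (get('d', 9) returns default since 'd' not in d): d = {'a': 10, 'b': 163, 'c': 9}

{'a': 10, 'b': 163, 'c': 9}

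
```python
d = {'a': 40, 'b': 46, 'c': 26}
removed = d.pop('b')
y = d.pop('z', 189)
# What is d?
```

After line 1: d = {'a': 40, 'b': 46, 'c': 26}
After line 2 (pop 'b' returns 46): d = {'a': 40, 'c': 26}, removed = 46
After line 3 (pop 'z' missing, returns default 189): d = {'a': 40, 'c': 26}, y = 189

{'a': 40, 'c': 26}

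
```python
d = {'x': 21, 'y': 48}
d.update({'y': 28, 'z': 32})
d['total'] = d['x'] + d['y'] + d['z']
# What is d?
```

After line 1: d = {'x': 21, 'y': 48}
After line 2 (y overwritten, z added): d = {'x': 21, 'y': 28, 'z': 32}
After line 3 (total = 21 + 28 + 32 = 81): d = {'x': 21, 'y': 28, 'z': 32, 'total': 81}

{'x': 21, 'y': 28, 'z': 32, 'total': 81}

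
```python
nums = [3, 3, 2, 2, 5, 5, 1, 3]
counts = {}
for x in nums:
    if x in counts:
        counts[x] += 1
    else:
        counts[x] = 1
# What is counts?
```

Initial: counts = {}, nums = [3, 3, 2, 2, 5, 5, 1, 3]
See 3: counts = {3: 1}
See 3: counts = {3: 2}
See 2: counts = {3: 2, 2: 1}
See 2: counts = {3: 2, 2: 2}
See 5: counts = {3: 2, 2: 2, 5: 1}
See 5: counts = {3: 2, 2: 2, 5: 2}
See 1: counts = {3: 2, 2: 2, 5: 2, 1: 1}
See 3: counts = {3: 3, 2: 2, 5: 2, 1: 1}

{3: 3, 2: 2, 5: 2, 1: 1}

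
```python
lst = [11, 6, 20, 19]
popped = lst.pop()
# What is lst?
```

[11, 6, 20]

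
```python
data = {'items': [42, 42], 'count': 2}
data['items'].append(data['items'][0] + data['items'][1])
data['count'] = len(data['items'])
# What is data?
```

After line 1: data = {'items': [42, 42], 'count': 2}
After line 2 (append 42 + 42 = 84): data = {'items': [42, 42, 84], 'count': 2}
After line 3 (count = len(items) = 3): data = {'items': [42, 42, 84], 'count': 3}

{'items': [42, 42, 84], 'count': 3}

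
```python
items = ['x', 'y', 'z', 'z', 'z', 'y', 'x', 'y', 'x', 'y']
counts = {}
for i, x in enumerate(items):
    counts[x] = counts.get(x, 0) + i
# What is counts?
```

Initial: counts = {}, items = ['x', 'y', 'z', 'z', 'z', 'y', 'x', 'y', 'x', 'y']
i=0, x='x': counts = {'x': 0}
i=1, x='y': counts = {'x': 0, 'y': 1}
i=2, x='z': counts = {'x': 0, 'y': 1, 'z': 2}
i=3, x='z': counts = {'x': 0, 'y': 1, 'z': 5}
i=4, x='z': counts = {'x': 0, 'y': 1, 'z': 9}
i=5, x='y': counts = {'x': 0, 'y': 6, 'z': 9}
i=6, x='x': counts = {'x': 6, 'y': 6, 'z': 9}
i=7, x='y': counts = {'x': 6, 'y': 13, 'z': 9}
i=8, x='x': counts = {'x': 14, 'y': 13, 'z': 9}
i=9, x='y': counts = {'x': 14, 'y': 22, 'z': 9}

{'x': 14, 'y': 22, 'z': 9}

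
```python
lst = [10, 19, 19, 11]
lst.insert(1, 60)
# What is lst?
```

[10, 60, 19, 19, 11]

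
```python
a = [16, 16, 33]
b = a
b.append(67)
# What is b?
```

After line 1: a = [16, 16, 33]
After line 2 (b = a is an alias, same object): a = [16, 16, 33], b = [16, 16, 33]
After line 3 (b.append mutates the shared list): a = [16, 16, 33, 67], b = [16, 16, 33, 67]

[16, 16, 33, 67]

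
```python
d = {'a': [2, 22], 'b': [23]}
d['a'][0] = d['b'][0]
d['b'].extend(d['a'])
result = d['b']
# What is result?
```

After line 1: d = {'a': [2, 22], 'b': [23]}
After line 2 (a[0] = b[0] = 23): d = {'a': [23, 22], 'b': [23]}
After line 3 (b.extend(a) appends [23, 22]): d = {'a': [23, 22], 'b': [23, 23, 22]}
After line 4: result = d['b'] = [23, 23, 22]

[23, 23, 22]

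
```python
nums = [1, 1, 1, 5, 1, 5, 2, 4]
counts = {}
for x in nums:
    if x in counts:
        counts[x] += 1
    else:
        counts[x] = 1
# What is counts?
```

Initial: counts = {}, nums = [1, 1, 1, 5, 1, 5, 2, 4]
See 1: counts = {1: 1}
See 1: counts = {1: 2}
See 1: counts = {1: 3}
See 5: counts = {1: 3, 5: 1}
See 1: counts = {1: 4, 5: 1}
See 5: counts = {1: 4, 5: 2}
See 2: counts = {1: 4, 5: 2, 2: 1}
See 4: counts = {1: 4, 5: 2, 2: 1, 4: 1}

{1: 4, 5: 2, 2: 1, 4: 1}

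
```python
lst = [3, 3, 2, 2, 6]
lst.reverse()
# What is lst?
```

[6, 2, 2, 3, 3]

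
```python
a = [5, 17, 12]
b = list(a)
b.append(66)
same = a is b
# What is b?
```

After line 1: a = [5, 17, 12]
After line 2 (b = list(a) is a shallow copy, new object): a = [5, 17, 12], b = [5, 17, 12]
After line 3 (append only mutates b): a = [5, 17, 12], b = [5, 17, 12, 66]
After line 4 (same = a is b; different objects -> False): same = False

[5, 17, 12, 66]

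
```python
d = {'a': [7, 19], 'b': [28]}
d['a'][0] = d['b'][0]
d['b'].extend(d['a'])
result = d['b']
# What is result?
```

After line 1: d = {'a': [7, 19], 'b': [28]}
After line 2 (a[0] = b[0] = 28): d = {'a': [28, 19], 'b': [28]}
After line 3 (b.extend(a) appends [28, 19]): d = {'a': [28, 19], 'b': [28, 28, 19]}
After line 4: result = d['b'] = [28, 28, 19]

[28, 28, 19]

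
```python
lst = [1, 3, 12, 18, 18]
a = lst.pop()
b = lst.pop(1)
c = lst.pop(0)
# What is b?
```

After line 1: lst = [1, 3, 12, 18, 18]
After line 2 (pop() -> a = 18): lst = [1, 3, 12, 18]
After line 3 (pop(1) -> b = 3): lst = [1, 12, 18]
After line 4 (pop(0) -> c = 1): lst = [12, 18]

3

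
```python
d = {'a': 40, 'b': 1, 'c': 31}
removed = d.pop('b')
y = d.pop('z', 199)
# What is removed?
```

After line 1: d = {'a': 40, 'b': 1, 'c': 31}
After line 2 (pop 'b' returns 1): d = {'a': 40, 'c': 31}, removed = 1
After line 3 (pop 'z' missing, returns default 199): d = {'a': 40, 'c': 31}, y = 199

1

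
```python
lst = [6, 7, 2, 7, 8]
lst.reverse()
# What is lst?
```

[8, 7, 2, 7, 6]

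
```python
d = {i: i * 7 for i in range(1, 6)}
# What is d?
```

{1: 7, 2: 14, 3: 21, 4: 28, 5: 35}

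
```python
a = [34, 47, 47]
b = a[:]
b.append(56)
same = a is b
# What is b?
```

After line 1: a = [34, 47, 47]
After line 2 (b = a[:] is a shallow copy, new object): a = [34, 47, 47], b = [34, 47, 47]
After line 3 (append only mutates b): a = [34, 47, 47], b = [34, 47, 47, 56]
After line 4 (same = a is b; different objects -> False): same = False

[34, 47, 47, 56]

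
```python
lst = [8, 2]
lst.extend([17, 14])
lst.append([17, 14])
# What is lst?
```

After line 1: lst = [8, 2]
After line 2 (extend unpacks [17, 14]): lst = [8, 2, 17, 14]
After line 3 (append adds [17, 14] as single element): lst = [8, 2, 17, 14, [17, 14]]

[8, 2, 17, 14, [17, 14]]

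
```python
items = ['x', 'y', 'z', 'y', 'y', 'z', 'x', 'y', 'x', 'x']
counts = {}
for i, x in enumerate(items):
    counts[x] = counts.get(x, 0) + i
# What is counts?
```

Initial: counts = {}, items = ['x', 'y', 'z', 'y', 'y', 'z', 'x', 'y', 'x', 'x']
i=0, x='x': counts = {'x': 0}
i=1, x='y': counts = {'x': 0, 'y': 1}
i=2, x='z': counts = {'x': 0, 'y': 1, 'z': 2}
i=3, x='y': counts = {'x': 0, 'y': 4, 'z': 2}
i=4, x='y': counts = {'x': 0, 'y': 8, 'z': 2}
i=5, x='z': counts = {'x': 0, 'y': 8, 'z': 7}
i=6, x='x': counts = {'x': 6, 'y': 8, 'z': 7}
i=7, x='y': counts = {'x': 6, 'y': 15, 'z': 7}
i=8, x='x': counts = {'x': 14, 'y': 15, 'z': 7}
i=9, x='x': counts = {'x': 23, 'y': 15, 'z': 7}

{'x': 23, 'y': 15, 'z': 7}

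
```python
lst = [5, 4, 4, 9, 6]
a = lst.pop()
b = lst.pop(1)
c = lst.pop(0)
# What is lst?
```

After line 1: lst = [5, 4, 4, 9, 6]
After line 2 (pop() -> a = 6): lst = [5, 4, 4, 9]
After line 3 (pop(1) -> b = 4): lst = [5, 4, 9]
After line 4 (pop(0) -> c = 5): lst = [4, 9]

[4, 9]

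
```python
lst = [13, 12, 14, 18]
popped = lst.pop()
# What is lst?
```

[13, 12, 14]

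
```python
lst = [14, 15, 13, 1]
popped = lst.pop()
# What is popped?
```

1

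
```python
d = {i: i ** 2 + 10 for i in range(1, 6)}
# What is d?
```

{1: 11, 2: 14, 3: 19, 4: 26, 5: 35}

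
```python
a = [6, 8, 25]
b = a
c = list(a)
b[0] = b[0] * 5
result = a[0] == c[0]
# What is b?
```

After line 1: a = [6, 8, 25]
After line 2 (b = a, alias): a = [6, 8, 25], b = [6, 8, 25]
After line 3 (c = list(a) is a copy, new object): c = [6, 8, 25]
After line 4 (b[0] = 6 * 5 = 30; mutates shared a/b): a = b = [30, 8, 25], c = [6, 8, 25]
After line 5 (a[0] = 30, c[0] = 6; result = False)

[30, 8, 25]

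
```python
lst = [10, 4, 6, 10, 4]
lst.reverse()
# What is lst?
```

[4, 10, 6, 4, 10]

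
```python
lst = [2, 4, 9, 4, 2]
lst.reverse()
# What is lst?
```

[2, 4, 9, 4, 2]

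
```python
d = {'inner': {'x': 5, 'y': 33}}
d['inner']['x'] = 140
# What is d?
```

After line 1: d = {'inner': {'x': 5, 'y': 33}}
After line 2 (inner x overwritten): d = {'inner': {'x': 140, 'y': 33}}

{'inner': {'x': 140, 'y': 33}}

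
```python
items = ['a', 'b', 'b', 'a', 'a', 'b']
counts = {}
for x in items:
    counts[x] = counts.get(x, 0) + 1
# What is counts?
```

Initial: counts = {}, items = ['a', 'b', 'b', 'a', 'a', 'b']
See 'a': counts = {'a': 1}
See 'b': counts = {'a': 1, 'b': 1}
See 'b': counts = {'a': 1, 'b': 2}
See 'a': counts = {'a': 2, 'b': 2}
See 'a': counts = {'a': 3, 'b': 2}
See 'b': counts = {'a': 3, 'b': 3}

{'a': 3, 'b': 3}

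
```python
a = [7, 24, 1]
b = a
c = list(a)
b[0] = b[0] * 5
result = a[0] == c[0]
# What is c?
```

After line 1: a = [7, 24, 1]
After line 2 (b = a, alias): a = [7, 24, 1], b = [7, 24, 1]
After line 3 (c = list(a) is a copy, new object): c = [7, 24, 1]
After line 4 (b[0] = 7 * 5 = 35; mutates shared a/b): a = b = [35, 24, 1], c = [7, 24, 1]
After line 5 (a[0] = 35, c[0] = 7; result = False)

[7, 24, 1]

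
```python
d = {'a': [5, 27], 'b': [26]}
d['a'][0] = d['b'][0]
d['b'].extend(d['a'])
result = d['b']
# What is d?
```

After line 1: d = {'a': [5, 27], 'b': [26]}
After line 2 (a[0] = b[0] = 26): d = {'a': [26, 27], 'b': [26]}
After line 3 (b.extend(a) appends [26, 27]): d = {'a': [26, 27], 'b': [26, 26, 27]}
After line 4: result = d['b'] = [26, 26, 27]

{'a': [26, 27], 'b': [26, 26, 27]}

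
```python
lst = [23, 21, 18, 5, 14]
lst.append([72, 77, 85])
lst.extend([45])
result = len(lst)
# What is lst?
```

After line 1: lst = [23, 21, 18, 5, 14]
After line 2 (append adds [72, 77, 85] as single element): lst = [23, 21, 18, 5, 14, [72, 77, 85]]
After line 3 (extend unpacks [45], adds 45): lst = [23, 21, 18, 5, 14, [72, 77, 85], 45]
After line 4: result = len(lst) = 7

[23, 21, 18, 5, 14, [72, 77, 85], 45]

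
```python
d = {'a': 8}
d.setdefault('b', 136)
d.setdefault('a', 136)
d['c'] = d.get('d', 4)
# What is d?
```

After line 1: d = {'a': 8}
After line 2 (setdefault adds 'b'=136): d = {'a': 8, 'b': 136}
After line 3 (setdefault 'a' no-op, already exists): d = {'a': 8, 'b': 136}
After line 4 (get('d', 4) returns default since 'd' not in d): d = {'a': 8, 'b': 136, 'c': 4}

{'a': 8, 'b': 136, 'c': 4}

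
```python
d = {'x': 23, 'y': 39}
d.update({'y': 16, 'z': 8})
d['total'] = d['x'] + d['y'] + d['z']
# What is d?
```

After line 1: d = {'x': 23, 'y': 39}
After line 2 (y overwritten, z added): d = {'x': 23, 'y': 16, 'z': 8}
After line 3 (total = 23 + 16 + 8 = 47): d = {'x': 23, 'y': 16, 'z': 8, 'total': 47}

{'x': 23, 'y': 16, 'z': 8, 'total': 47}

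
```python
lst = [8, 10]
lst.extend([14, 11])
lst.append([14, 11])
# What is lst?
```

After line 1: lst = [8, 10]
After line 2 (extend unpacks [14, 11]): lst = [8, 10, 14, 11]
After line 3 (append adds [14, 11] as single element): lst = [8, 10, 14, 11, [14, 11]]

[8, 10, 14, 11, [14, 11]]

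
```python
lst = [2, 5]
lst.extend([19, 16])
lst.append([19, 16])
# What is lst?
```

After line 1: lst = [2, 5]
After line 2 (extend unpacks [19, 16]): lst = [2, 5, 19, 16]
After line 3 (append adds [19, 16] as single element): lst = [2, 5, 19, 16, [19, 16]]

[2, 5, 19, 16, [19, 16]]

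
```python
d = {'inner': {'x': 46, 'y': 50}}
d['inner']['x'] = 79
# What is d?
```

After line 1: d = {'inner': {'x': 46, 'y': 50}}
After line 2 (inner x overwritten): d = {'inner': {'x': 79, 'y': 50}}

{'inner': {'x': 79, 'y': 50}}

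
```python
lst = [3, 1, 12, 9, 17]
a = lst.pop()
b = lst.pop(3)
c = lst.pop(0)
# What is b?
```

After line 1: lst = [3, 1, 12, 9, 17]
After line 2 (pop() -> a = 17): lst = [3, 1, 12, 9]
After line 3 (pop(3) -> b = 9): lst = [3, 1, 12]
After line 4 (pop(0) -> c = 3): lst = [1, 12]

9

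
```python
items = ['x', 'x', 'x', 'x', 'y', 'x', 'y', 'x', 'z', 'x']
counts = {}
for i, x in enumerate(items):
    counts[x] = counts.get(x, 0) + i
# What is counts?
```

Initial: counts = {}, items = ['x', 'x', 'x', 'x', 'y', 'x', 'y', 'x', 'z', 'x']
i=0, x='x': counts = {'x': 0}
i=1, x='x': counts = {'x': 1}
i=2, x='x': counts = {'x': 3}
i=3, x='x': counts = {'x': 6}
i=4, x='y': counts = {'x': 6, 'y': 4}
i=5, x='x': counts = {'x': 11, 'y': 4}
i=6, x='y': counts = {'x': 11, 'y': 10}
i=7, x='x': counts = {'x': 18, 'y': 10}
i=8, x='z': counts = {'x': 18, 'y': 10, 'z': 8}
i=9, x='x': counts = {'x': 27, 'y': 10, 'z': 8}

{'x': 27, 'y': 10, 'z': 8}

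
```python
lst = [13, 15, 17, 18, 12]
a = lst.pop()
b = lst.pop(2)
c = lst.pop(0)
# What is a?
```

After line 1: lst = [13, 15, 17, 18, 12]
After line 2 (pop() -> a = 12): lst = [13, 15, 17, 18]
After line 3 (pop(2) -> b = 17): lst = [13, 15, 18]
After line 4 (pop(0) -> c = 13): lst = [15, 18]

12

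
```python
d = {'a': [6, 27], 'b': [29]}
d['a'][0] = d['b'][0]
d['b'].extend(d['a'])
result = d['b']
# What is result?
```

After line 1: d = {'a': [6, 27], 'b': [29]}
After line 2 (a[0] = b[0] = 29): d = {'a': [29, 27], 'b': [29]}
After line 3 (b.extend(a) appends [29, 27]): d = {'a': [29, 27], 'b': [29, 29, 27]}
After line 4: result = d['b'] = [29, 29, 27]

[29, 29, 27]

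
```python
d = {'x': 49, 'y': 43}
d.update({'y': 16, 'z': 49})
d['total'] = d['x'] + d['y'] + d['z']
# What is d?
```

After line 1: d = {'x': 49, 'y': 43}
After line 2 (y overwritten, z added): d = {'x': 49, 'y': 16, 'z': 49}
After line 3 (total = 49 + 16 + 49 = 114): d = {'x': 49, 'y': 16, 'z': 49, 'total': 114}

{'x': 49, 'y': 16, 'z': 49, 'total': 114}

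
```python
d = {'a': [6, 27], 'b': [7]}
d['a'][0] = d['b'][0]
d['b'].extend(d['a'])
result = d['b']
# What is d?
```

After line 1: d = {'a': [6, 27], 'b': [7]}
After line 2 (a[0] = b[0] = 7): d = {'a': [7, 27], 'b': [7]}
After line 3 (b.extend(a) appends [7, 27]): d = {'a': [7, 27], 'b': [7, 7, 27]}
After line 4: result = d['b'] = [7, 7, 27]

{'a': [7, 27], 'b': [7, 7, 27]}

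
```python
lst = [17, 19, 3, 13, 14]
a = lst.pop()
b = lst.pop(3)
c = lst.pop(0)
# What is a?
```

After line 1: lst = [17, 19, 3, 13, 14]
After line 2 (pop() -> a = 14): lst = [17, 19, 3, 13]
After line 3 (pop(3) -> b = 13): lst = [17, 19, 3]
After line 4 (pop(0) -> c = 17): lst = [19, 3]

14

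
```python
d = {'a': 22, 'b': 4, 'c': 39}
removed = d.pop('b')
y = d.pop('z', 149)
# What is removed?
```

After line 1: d = {'a': 22, 'b': 4, 'c': 39}
After line 2 (pop 'b' returns 4): d = {'a': 22, 'c': 39}, removed = 4
After line 3 (pop 'z' missing, returns default 149): d = {'a': 22, 'c': 39}, y = 149

4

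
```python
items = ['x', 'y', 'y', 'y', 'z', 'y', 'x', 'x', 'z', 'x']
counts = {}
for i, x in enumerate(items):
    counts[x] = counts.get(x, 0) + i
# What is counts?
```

Initial: counts = {}, items = ['x', 'y', 'y', 'y', 'z', 'y', 'x', 'x', 'z', 'x']
i=0, x='x': counts = {'x': 0}
i=1, x='y': counts = {'x': 0, 'y': 1}
i=2, x='y': counts = {'x': 0, 'y': 3}
i=3, x='y': counts = {'x': 0, 'y': 6}
i=4, x='z': counts = {'x': 0, 'y': 6, 'z': 4}
i=5, x='y': counts = {'x': 0, 'y': 11, 'z': 4}
i=6, x='x': counts = {'x': 6, 'y': 11, 'z': 4}
i=7, x='x': counts = {'x': 13, 'y': 11, 'z': 4}
i=8, x='z': counts = {'x': 13, 'y': 11, 'z': 12}
i=9, x='x': counts = {'x': 22, 'y': 11, 'z': 12}

{'x': 22, 'y': 11, 'z': 12}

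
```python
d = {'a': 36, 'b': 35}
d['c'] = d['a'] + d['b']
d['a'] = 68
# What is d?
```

After line 1: d = {'a': 36, 'b': 35}
After line 2 (d['c'] = 36 + 35): d = {'a': 36, 'b': 35, 'c': 71}
After line 3: d = {'a': 68, 'b': 35, 'c': 71}

{'a': 68, 'b': 35, 'c': 71}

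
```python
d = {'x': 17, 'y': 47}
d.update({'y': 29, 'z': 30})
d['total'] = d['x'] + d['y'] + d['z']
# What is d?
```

After line 1: d = {'x': 17, 'y': 47}
After line 2 (y overwritten, z added): d = {'x': 17, 'y': 29, 'z': 30}
After line 3 (total = 17 + 29 + 30 = 76): d = {'x': 17, 'y': 29, 'z': 30, 'total': 76}

{'x': 17, 'y': 29, 'z': 30, 'total': 76}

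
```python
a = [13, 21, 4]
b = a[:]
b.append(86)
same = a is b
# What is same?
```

After line 1: a = [13, 21, 4]
After line 2 (b = a[:] is a shallow copy, new object): a = [13, 21, 4], b = [13, 21, 4]
After line 3 (append only mutates b): a = [13, 21, 4], b = [13, 21, 4, 86]
After line 4 (same = a is b; different objects -> False): same = False

False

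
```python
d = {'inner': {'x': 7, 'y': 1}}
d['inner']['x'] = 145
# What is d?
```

After line 1: d = {'inner': {'x': 7, 'y': 1}}
After line 2 (inner x overwritten): d = {'inner': {'x': 145, 'y': 1}}

{'inner': {'x': 145, 'y': 1}}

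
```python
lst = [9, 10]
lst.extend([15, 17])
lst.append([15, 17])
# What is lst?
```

After line 1: lst = [9, 10]
After line 2 (extend unpacks [15, 17]): lst = [9, 10, 15, 17]
After line 3 (append adds [15, 17] as single element): lst = [9, 10, 15, 17, [15, 17]]

[9, 10, 15, 17, [15, 17]]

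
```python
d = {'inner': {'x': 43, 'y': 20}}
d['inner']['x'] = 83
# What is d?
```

After line 1: d = {'inner': {'x': 43, 'y': 20}}
After line 2 (inner x overwritten): d = {'inner': {'x': 83, 'y': 20}}

{'inner': {'x': 83, 'y': 20}}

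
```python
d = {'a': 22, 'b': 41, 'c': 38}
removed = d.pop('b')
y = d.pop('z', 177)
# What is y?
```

After line 1: d = {'a': 22, 'b': 41, 'c': 38}
After line 2 (pop 'b' returns 41): d = {'a': 22, 'c': 38}, removed = 41
After line 3 (pop 'z' missing, returns default 177): d = {'a': 22, 'c': 38}, y = 177

177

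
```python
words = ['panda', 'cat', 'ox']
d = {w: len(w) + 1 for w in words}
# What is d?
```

{'panda': 6, 'cat': 4, 'ox': 3}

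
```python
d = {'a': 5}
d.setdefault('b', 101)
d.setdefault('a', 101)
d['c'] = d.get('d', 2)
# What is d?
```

After line 1: d = {'a': 5}
After line 2 (setdefault adds 'b'=101): d = {'a': 5, 'b': 101}
After line 3 (setdefault 'a' no-op, already exists): d = {'a': 5, 'b': 101}
After line 4 (get('d', 2) returns default since 'd' not in d): d = {'a': 5, 'b': 101, 'c': 2}

{'a': 5, 'b': 101, 'c': 2}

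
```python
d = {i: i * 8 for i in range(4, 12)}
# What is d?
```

{4: 32, 5: 40, 6: 48, 7: 56, 8: 64, 9: 72, 10: 80, 11: 88}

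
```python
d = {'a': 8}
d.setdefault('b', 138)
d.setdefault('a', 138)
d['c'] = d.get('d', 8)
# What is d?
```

After line 1: d = {'a': 8}
After line 2 (setdefault adds 'b'=138): d = {'a': 8, 'b': 138}
After line 3 (setdefault 'a' no-op, already exists): d = {'a': 8, 'b': 138}
After line 4 (get('d', 8) returns default since 'd' not in d): d = {'a': 8, 'b': 138, 'c': 8}

{'a': 8, 'b': 138, 'c': 8}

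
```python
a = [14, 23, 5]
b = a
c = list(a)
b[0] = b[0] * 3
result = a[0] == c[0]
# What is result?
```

After line 1: a = [14, 23, 5]
After line 2 (b = a, alias): a = [14, 23, 5], b = [14, 23, 5]
After line 3 (c = list(a) is a copy, new object): c = [14, 23, 5]
After line 4 (b[0] = 14 * 3 = 42; mutates shared a/b): a = b = [42, 23, 5], c = [14, 23, 5]
After line 5 (a[0] = 42, c[0] = 14; result = False)

False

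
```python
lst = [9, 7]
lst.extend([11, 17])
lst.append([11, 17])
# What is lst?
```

After line 1: lst = [9, 7]
After line 2 (extend unpacks [11, 17]): lst = [9, 7, 11, 17]
After line 3 (append adds [11, 17] as single element): lst = [9, 7, 11, 17, [11, 17]]

[9, 7, 11, 17, [11, 17]]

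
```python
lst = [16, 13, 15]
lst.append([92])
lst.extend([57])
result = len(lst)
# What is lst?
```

After line 1: lst = [16, 13, 15]
After line 2 (append adds [92] as single element): lst = [16, 13, 15, [92]]
After line 3 (extend unpacks [57], adds 57): lst = [16, 13, 15, [92], 57]
After line 4: result = len(lst) = 5

[16, 13, 15, [92], 57]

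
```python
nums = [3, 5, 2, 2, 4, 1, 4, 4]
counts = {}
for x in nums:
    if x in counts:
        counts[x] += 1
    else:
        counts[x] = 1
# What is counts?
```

Initial: counts = {}, nums = [3, 5, 2, 2, 4, 1, 4, 4]
See 3: counts = {3: 1}
See 5: counts = {3: 1, 5: 1}
See 2: counts = {3: 1, 5: 1, 2: 1}
See 2: counts = {3: 1, 5: 1, 2: 2}
See 4: counts = {3: 1, 5: 1, 2: 2, 4: 1}
See 1: counts = {3: 1, 5: 1, 2: 2, 4: 1, 1: 1}
See 4: counts = {3: 1, 5: 1, 2: 2, 4: 2, 1: 1}
See 4: counts = {3: 1, 5: 1, 2: 2, 4: 3, 1: 1}

{3: 1, 5: 1, 2: 2, 4: 3, 1: 1}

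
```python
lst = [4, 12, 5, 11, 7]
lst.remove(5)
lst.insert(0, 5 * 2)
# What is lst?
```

After line 1: lst = [4, 12, 5, 11, 7]
After line 2 (remove first 5): lst = [4, 12, 11, 7]
After line 3 (insert 10 at index 0): lst = [10, 4, 12, 11, 7]

[10, 4, 12, 11, 7]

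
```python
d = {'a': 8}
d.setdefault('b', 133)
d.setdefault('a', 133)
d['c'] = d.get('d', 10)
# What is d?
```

After line 1: d = {'a': 8}
After line 2 (setdefault adds 'b'=133): d = {'a': 8, 'b': 133}
After line 3 (setdefault 'a' no-op, already exists): d = {'a': 8, 'b': 133}
After line 4 (get('d', 10) returns default since 'd' not in d): d = {'a': 8, 'b': 133, 'c': 10}

{'a': 8, 'b': 133, 'c': 10}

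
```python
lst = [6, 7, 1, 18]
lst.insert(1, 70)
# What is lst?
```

[6, 70, 7, 1, 18]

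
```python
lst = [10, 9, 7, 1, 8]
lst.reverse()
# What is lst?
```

[8, 1, 7, 9, 10]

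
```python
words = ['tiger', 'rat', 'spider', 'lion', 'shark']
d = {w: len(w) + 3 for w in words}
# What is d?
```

{'tiger': 8, 'rat': 6, 'spider': 9, 'lion': 7, 'shark': 8}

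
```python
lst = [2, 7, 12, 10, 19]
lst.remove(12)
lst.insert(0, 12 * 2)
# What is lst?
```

After line 1: lst = [2, 7, 12, 10, 19]
After line 2 (remove first 12): lst = [2, 7, 10, 19]
After line 3 (insert 24 at index 0): lst = [24, 2, 7, 10, 19]

[24, 2, 7, 10, 19]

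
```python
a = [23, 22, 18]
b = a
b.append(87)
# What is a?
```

After line 1: a = [23, 22, 18]
After line 2 (b = a is an alias, same object): a = [23, 22, 18], b = [23, 22, 18]
After line 3 (b.append mutates the shared list): a = [23, 22, 18, 87], b = [23, 22, 18, 87]

[23, 22, 18, 87]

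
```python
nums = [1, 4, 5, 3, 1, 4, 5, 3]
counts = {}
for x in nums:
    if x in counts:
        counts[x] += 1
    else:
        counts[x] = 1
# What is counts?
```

Initial: counts = {}, nums = [1, 4, 5, 3, 1, 4, 5, 3]
See 1: counts = {1: 1}
See 4: counts = {1: 1, 4: 1}
See 5: counts = {1: 1, 4: 1, 5: 1}
See 3: counts = {1: 1, 4: 1, 5: 1, 3: 1}
See 1: counts = {1: 2, 4: 1, 5: 1, 3: 1}
See 4: counts = {1: 2, 4: 2, 5: 1, 3: 1}
See 5: counts = {1: 2, 4: 2, 5: 2, 3: 1}
See 3: counts = {1: 2, 4: 2, 5: 2, 3: 2}

{1: 2, 4: 2, 5: 2, 3: 2}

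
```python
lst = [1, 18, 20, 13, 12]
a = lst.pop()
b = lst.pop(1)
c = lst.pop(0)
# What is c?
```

After line 1: lst = [1, 18, 20, 13, 12]
After line 2 (pop() -> a = 12): lst = [1, 18, 20, 13]
After line 3 (pop(1) -> b = 18): lst = [1, 20, 13]
After line 4 (pop(0) -> c = 1): lst = [20, 13]

1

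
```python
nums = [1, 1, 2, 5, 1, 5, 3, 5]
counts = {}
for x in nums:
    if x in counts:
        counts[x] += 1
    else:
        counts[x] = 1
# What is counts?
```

Initial: counts = {}, nums = [1, 1, 2, 5, 1, 5, 3, 5]
See 1: counts = {1: 1}
See 1: counts = {1: 2}
See 2: counts = {1: 2, 2: 1}
See 5: counts = {1: 2, 2: 1, 5: 1}
See 1: counts = {1: 3, 2: 1, 5: 1}
See 5: counts = {1: 3, 2: 1, 5: 2}
See 3: counts = {1: 3, 2: 1, 5: 2, 3: 1}
See 5: counts = {1: 3, 2: 1, 5: 3, 3: 1}

{1: 3, 2: 1, 5: 3, 3: 1}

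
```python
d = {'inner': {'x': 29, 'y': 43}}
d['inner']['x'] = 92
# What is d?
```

After line 1: d = {'inner': {'x': 29, 'y': 43}}
After line 2 (inner x overwritten): d = {'inner': {'x': 92, 'y': 43}}

{'inner': {'x': 92, 'y': 43}}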